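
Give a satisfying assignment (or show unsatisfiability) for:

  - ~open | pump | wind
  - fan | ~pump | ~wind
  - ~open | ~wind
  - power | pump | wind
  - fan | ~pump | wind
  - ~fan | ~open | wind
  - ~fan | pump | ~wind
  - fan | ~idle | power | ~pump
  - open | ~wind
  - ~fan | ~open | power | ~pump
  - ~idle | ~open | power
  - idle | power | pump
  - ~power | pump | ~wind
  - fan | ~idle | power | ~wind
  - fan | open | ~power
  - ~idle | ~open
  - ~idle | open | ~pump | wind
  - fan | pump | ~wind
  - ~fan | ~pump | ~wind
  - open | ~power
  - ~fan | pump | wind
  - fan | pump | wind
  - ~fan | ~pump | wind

The formula is unsatisfiable.

Case open = True:
  (~open | ~wind) forces wind = False.
  (~open | pump | wind) forces pump = True.
  (fan | ~pump | wind) forces fan = True.
  Clause (~fan | ~open | wind) is falsified — contradiction.
Case open = False:
  (open | ~wind) forces wind = False.
  (open | ~power) forces power = False.
  (power | pump | wind) forces pump = True.
  (fan | ~pump | wind) forces fan = True.
  Clause (~fan | ~pump | wind) is falsified — contradiction.
Both cases fail, so the formula is unsatisfiable.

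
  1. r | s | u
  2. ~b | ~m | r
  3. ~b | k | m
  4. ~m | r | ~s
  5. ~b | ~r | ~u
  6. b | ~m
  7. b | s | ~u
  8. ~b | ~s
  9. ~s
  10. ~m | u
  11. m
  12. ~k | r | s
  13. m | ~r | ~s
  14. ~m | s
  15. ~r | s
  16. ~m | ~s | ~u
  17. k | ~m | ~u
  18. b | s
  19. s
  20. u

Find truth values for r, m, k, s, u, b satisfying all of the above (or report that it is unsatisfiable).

No satisfying assignment exists.

Case s = True:
  Clause (~s) is falsified — contradiction.
Case s = False:
  Clause (s) is falsified — contradiction.
Both cases fail, so the formula is unsatisfiable.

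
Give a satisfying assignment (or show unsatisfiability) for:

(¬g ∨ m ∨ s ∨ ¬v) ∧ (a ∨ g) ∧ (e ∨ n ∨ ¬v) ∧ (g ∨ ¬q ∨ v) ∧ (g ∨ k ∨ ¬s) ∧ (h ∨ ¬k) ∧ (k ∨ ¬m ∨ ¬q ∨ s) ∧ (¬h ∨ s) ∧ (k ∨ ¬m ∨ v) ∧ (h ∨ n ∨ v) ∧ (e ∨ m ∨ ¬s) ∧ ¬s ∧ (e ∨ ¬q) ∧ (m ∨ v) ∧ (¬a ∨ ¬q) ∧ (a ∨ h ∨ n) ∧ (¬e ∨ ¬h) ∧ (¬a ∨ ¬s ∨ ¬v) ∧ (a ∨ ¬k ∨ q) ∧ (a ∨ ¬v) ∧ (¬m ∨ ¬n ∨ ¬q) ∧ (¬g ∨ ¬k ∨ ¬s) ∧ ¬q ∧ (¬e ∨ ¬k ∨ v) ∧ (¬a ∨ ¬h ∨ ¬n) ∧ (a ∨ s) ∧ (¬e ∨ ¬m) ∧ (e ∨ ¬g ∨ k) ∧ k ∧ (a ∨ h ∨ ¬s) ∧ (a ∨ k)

Unsatisfiable — no assignment works.

Case h = True:
  (¬h ∨ s) forces s = True.
  Clause (¬s) is falsified — contradiction.
Case h = False:
  (h ∨ ¬k) forces k = False.
  Clause (k) is falsified — contradiction.
Both cases fail, so the formula is unsatisfiable.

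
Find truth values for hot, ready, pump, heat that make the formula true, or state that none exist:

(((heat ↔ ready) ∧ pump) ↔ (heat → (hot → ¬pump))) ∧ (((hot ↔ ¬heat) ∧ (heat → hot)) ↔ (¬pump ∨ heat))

hot=F; ready=F; pump=T; heat=F

  ((heat ↔ ready) ∧ pump) ↔ (heat → (hot → ¬pump)) = True
    (heat ↔ ready) ∧ pump = True
      heat ↔ ready = True
    heat → (hot → ¬pump) = True
      hot → ¬pump = True
        ¬pump = False
  ((hot ↔ ¬heat) ∧ (heat → hot)) ↔ (¬pump ∨ heat) = True
    (hot ↔ ¬heat) ∧ (heat → hot) = False
      hot ↔ ¬heat = False
        ¬heat = True
      heat → hot = True
    ¬pump ∨ heat = False
      ¬pump = False
Both conjuncts True, so the formula holds.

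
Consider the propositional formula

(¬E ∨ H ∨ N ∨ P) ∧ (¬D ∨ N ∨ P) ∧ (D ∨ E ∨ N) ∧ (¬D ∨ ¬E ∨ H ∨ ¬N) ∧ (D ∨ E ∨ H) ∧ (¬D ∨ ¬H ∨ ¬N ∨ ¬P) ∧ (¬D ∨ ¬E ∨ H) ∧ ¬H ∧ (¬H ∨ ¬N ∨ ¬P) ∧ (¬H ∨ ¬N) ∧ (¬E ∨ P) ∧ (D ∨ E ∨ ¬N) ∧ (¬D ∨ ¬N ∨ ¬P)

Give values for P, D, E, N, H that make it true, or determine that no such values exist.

P=F, D=T, E=F, N=T, H=F

Unit clause (¬H) forces H = False.
Set P = False.
  then (¬E ∨ P) forces E = False.
  then (D ∨ E ∨ H) forces D = True.
  then (¬D ∨ N ∨ P) forces N = True.
All clauses satisfied.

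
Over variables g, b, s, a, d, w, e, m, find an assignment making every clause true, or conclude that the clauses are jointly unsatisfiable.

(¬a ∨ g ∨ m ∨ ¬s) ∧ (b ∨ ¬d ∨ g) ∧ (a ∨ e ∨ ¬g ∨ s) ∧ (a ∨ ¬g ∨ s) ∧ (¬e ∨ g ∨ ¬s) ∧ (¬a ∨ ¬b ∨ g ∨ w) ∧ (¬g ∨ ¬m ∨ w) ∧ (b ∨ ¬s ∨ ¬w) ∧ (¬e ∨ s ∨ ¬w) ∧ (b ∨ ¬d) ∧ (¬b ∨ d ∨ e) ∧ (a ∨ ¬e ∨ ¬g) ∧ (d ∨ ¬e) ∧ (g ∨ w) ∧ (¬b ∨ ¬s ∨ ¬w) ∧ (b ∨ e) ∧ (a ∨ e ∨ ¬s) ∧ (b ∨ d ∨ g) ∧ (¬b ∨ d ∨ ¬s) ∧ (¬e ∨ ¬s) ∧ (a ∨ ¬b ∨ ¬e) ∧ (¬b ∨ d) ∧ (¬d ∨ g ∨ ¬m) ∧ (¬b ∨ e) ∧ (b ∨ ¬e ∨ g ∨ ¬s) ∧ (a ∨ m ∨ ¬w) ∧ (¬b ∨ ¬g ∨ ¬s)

g=T, b=T, s=F, a=T, d=T, w=F, e=T, m=F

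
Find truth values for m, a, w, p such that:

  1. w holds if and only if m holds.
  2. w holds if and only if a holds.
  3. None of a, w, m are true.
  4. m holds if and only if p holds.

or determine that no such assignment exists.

m=F, a=F, w=F, p=F

  (1) w=F, m=F — same ✓
  (2) w=F, a=F — same ✓
  (3) {a, w, m}: 0 true — none ✓
  (4) m=F, p=F — same ✓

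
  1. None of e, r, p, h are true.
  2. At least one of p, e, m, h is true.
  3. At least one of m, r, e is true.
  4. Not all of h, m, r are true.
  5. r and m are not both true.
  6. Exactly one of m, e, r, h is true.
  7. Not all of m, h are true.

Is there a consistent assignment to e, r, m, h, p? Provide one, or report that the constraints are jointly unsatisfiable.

e = False, r = False, m = True, h = False, p = False

  (1) {e, r, p, h}: 0 true — none ✓
  (2) {p, e, m, h}: 1 true — at least one ✓
  (3) {m, r, e}: 1 true — at least one ✓
  (4) {h, m, r}: 1/3 true — not all ✓
  (5) r=F, m=T — not both ✓
  (6) {m, e, r, h}: 1 true — exactly one ✓
  (7) {m, h}: 1/2 true — not all ✓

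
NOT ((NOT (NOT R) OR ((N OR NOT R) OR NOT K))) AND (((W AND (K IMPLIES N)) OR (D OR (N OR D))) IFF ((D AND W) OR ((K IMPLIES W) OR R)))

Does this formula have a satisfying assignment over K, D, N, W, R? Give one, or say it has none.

Unsatisfiable — no assignment works.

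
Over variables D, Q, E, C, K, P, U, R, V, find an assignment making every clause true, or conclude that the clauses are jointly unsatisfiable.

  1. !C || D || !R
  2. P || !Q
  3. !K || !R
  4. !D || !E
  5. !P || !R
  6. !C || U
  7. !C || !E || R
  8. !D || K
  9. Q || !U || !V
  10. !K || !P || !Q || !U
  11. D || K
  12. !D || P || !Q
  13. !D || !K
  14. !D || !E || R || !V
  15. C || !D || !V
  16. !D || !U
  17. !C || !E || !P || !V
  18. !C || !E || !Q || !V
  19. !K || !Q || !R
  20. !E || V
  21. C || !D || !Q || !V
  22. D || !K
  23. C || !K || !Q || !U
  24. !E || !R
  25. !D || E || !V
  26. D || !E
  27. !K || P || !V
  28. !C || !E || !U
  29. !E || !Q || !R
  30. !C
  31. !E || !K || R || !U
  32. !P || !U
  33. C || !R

UNSATISFIABLE

Case D = True:
  (!D || !E) forces E = False.
  (!D || K) forces K = True.
  Clause (!D || !K) is falsified — contradiction.
Case D = False:
  (D || K) forces K = True.
  Clause (D || !K) is falsified — contradiction.
Both cases fail, so the formula is unsatisfiable.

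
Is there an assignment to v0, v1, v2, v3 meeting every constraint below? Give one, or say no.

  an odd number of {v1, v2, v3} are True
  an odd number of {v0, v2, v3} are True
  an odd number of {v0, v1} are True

Adding constraints 1, 2, 3 mod 2: every variable appears an even number of times on the left, so the left side is 0.
But the right sides sum to 1 (mod 2). 0 ≠ 1 — the system is inconsistent.

Unsatisfiable — no assignment works.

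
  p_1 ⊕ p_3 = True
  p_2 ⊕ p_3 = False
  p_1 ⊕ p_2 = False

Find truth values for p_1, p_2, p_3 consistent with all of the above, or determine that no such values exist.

Adding constraints 1, 2, 3 mod 2: every variable appears an even number of times on the left, so the left side is 0.
But the right sides sum to 1 (mod 2). 0 ≠ 1 — the system is inconsistent.

No satisfying assignment exists.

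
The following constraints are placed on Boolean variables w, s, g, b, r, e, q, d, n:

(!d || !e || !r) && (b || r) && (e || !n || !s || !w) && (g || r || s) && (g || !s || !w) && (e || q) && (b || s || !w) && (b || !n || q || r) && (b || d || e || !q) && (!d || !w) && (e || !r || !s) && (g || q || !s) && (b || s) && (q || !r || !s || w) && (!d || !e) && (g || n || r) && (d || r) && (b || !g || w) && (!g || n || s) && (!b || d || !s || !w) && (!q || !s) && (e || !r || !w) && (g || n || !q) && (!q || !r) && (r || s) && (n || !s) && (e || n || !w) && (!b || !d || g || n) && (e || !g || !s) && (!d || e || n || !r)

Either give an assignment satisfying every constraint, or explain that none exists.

w: False, s: False, g: True, b: True, r: True, e: True, q: False, d: False, n: True

Set w = False.
Set s = False.
  then (b || s) forces b = True.
  then (r || s) forces r = True.
  then (!q || !r) forces q = False.
  then (e || q) forces e = True.
  then (!d || !e) forces d = False.
Set g = True.
  then (!g || n || s) forces n = True.
All clauses satisfied.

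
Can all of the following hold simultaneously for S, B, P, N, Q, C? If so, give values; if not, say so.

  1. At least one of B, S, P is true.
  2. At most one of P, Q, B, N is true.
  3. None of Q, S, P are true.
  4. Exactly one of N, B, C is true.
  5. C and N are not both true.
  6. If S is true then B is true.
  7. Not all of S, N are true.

S = False, B = True, P = False, N = False, Q = False, C = False

  (1) {B, S, P}: 1 true — at least one ✓
  (2) {P, Q, B, N}: 1 true — at most one ✓
  (3) {Q, S, P}: 0 true — none ✓
  (4) {N, B, C}: 1 true — exactly one ✓
  (5) C=F, N=F — not both ✓
  (6) S=F ⇒ B: vacuous ✓
  (7) {S, N}: 0/2 true — not all ✓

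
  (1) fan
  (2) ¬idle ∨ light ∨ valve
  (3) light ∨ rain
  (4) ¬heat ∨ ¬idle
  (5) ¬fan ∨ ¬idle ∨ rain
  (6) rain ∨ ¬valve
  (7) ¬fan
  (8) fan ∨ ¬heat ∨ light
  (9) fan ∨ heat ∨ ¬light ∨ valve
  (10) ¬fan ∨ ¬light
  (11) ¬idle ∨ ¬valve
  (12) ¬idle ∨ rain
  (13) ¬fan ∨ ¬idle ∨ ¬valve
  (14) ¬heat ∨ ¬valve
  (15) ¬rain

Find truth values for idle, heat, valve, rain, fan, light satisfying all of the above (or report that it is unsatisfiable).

UNSATISFIABLE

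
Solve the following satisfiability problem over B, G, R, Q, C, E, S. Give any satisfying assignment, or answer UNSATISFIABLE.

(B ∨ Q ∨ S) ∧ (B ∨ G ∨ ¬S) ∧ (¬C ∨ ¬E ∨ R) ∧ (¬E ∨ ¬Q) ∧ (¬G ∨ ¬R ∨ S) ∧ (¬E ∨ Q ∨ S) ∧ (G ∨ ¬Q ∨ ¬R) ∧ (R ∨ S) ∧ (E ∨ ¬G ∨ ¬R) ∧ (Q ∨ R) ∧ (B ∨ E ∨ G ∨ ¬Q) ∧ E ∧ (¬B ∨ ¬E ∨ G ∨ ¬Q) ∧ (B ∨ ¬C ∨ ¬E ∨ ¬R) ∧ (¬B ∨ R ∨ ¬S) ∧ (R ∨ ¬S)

B = True; G = False; R = True; Q = False; C = False; E = True; S = True

Unit clause (E) forces E = True.
In (¬E ∨ ¬Q) only ¬Q is left, so Q = False.
In (¬E ∨ Q ∨ S) only S is left, so S = True.
In (Q ∨ R) only R is left, so R = True.
Set B = True.
Set G = False.
Set C = False.
All clauses satisfied.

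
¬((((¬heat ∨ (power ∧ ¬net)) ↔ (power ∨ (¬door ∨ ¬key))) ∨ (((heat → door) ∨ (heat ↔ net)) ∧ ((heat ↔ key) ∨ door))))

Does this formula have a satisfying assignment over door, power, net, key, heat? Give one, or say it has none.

door: False, power: False, net: False, key: True, heat: True

  ¬((((¬heat ∨ (power ∧ ¬net)) ↔ (power ∨ (¬door ∨ ¬key))) ∨ (((heat → door) ∨ (heat ↔ net)) ∧ ((heat ↔ key) ∨ door)))) = True
    ((¬heat ∨ (power ∧ ¬net)) ↔ (power ∨ (¬door ∨ ¬key))) ∨ (((heat → door) ∨ (heat ↔ net)) ∧ ((heat ↔ key) ∨ door)) = False
      (¬heat ∨ (power ∧ ¬net)) ↔ (power ∨ (¬door ∨ ¬key)) = False
        ¬heat ∨ (power ∧ ¬net) = False
          ¬heat = False
          power ∧ ¬net = False
            ¬net = True
        power ∨ (¬door ∨ ¬key) = True
          ¬door ∨ ¬key = True
            ¬door = True
            ¬key = False
      ((heat → door) ∨ (heat ↔ net)) ∧ ((heat ↔ key) ∨ door) = False
        (heat → door) ∨ (heat ↔ net) = False
          heat → door = False
          heat ↔ net = False
        (heat ↔ key) ∨ door = True
          heat ↔ key = True
The formula evaluates to True.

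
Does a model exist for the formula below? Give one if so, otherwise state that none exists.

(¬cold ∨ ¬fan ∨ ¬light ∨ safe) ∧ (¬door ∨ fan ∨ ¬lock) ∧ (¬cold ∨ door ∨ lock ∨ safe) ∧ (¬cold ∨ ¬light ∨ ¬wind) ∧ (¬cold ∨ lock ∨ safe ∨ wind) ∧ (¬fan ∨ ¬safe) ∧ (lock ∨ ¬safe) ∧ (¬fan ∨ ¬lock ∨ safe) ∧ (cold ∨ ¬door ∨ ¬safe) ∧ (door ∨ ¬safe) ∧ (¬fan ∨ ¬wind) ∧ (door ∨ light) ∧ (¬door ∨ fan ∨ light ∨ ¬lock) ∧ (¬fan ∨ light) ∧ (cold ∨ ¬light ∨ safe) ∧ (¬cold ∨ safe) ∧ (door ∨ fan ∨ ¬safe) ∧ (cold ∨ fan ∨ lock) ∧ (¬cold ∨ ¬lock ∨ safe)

No satisfying assignment exists.

Case safe = True:
  (¬fan ∨ ¬safe) forces fan = False.
  (lock ∨ ¬safe) forces lock = True.
  (¬door ∨ fan ∨ ¬lock) forces door = False.
  Clause (door ∨ ¬safe) is falsified — contradiction.
Case safe = False:
  (¬cold ∨ safe) forces cold = False.
  (cold ∨ ¬light ∨ safe) forces light = False.
  (door ∨ light) forces door = True.
  (¬fan ∨ light) forces fan = False.
  (¬door ∨ fan ∨ ¬lock) forces lock = False.
  Clause (cold ∨ fan ∨ lock) is falsified — contradiction.
Both cases fail, so the formula is unsatisfiable.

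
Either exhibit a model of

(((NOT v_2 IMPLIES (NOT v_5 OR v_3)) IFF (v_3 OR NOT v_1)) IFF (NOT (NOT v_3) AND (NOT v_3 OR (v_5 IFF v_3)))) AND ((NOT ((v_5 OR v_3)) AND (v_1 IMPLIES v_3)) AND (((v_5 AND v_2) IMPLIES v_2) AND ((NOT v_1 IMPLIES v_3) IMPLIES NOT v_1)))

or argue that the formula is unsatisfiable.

UNSATISFIABLE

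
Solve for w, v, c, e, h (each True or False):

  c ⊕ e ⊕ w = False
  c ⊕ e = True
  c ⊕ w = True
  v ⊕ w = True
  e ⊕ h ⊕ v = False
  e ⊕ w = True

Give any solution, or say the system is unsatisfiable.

UNSATISFIABLE

Adding constraints 2, 3, 6 mod 2: every variable appears an even number of times on the left, so the left side is 0.
But the right sides sum to 1 (mod 2). 0 ≠ 1 — the system is inconsistent.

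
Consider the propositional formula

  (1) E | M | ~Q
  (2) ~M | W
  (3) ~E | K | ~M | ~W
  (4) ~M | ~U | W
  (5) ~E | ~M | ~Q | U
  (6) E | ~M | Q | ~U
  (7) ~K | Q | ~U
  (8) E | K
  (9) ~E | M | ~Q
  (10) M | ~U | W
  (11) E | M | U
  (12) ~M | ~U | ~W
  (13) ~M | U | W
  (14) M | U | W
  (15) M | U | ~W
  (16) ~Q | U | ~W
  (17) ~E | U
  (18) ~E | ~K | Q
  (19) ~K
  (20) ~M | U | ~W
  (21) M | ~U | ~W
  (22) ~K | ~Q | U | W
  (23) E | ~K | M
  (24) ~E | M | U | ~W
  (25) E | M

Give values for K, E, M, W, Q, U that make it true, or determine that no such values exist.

The formula is unsatisfiable.

Case M = True:
  (~M | W) forces W = True.
  (~M | ~U | ~W) forces U = False.
  Clause (~M | U | ~W) is falsified — contradiction.
Case M = False:
  (~K) forces K = False.
  (E | K) forces E = True.
  (~E | M | ~Q) forces Q = False.
  (~E | U) forces U = True.
  (M | ~U | W) forces W = True.
  Clause (M | ~U | ~W) is falsified — contradiction.
Both cases fail, so the formula is unsatisfiable.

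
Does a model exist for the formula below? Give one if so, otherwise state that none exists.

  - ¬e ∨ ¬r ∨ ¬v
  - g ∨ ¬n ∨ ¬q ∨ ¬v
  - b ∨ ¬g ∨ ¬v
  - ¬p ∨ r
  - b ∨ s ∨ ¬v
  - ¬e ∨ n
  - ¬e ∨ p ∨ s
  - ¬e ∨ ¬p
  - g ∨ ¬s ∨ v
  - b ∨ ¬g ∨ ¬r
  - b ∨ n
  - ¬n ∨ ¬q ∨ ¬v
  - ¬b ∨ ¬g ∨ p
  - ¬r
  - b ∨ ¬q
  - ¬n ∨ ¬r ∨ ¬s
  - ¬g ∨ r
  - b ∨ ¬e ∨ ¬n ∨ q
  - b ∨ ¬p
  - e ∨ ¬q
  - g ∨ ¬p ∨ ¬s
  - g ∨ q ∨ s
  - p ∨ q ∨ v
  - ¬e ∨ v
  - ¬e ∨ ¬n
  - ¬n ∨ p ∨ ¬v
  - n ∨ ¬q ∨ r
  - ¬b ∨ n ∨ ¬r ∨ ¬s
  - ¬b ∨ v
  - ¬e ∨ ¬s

n = False; s = True; b = True; e = False; r = False; g = False; p = False; q = False; v = True

Unit clause (¬r) forces r = False.
In (¬g ∨ r) only ¬g is left, so g = False.
In (¬p ∨ r) only ¬p is left, so p = False.
Set n = False.
  then (¬e ∨ n) forces e = False.
  then (b ∨ n) forces b = True.
  then (e ∨ ¬q) forces q = False.
  then (g ∨ q ∨ s) forces s = True.
  then (p ∨ q ∨ v) forces v = True.
All clauses satisfied.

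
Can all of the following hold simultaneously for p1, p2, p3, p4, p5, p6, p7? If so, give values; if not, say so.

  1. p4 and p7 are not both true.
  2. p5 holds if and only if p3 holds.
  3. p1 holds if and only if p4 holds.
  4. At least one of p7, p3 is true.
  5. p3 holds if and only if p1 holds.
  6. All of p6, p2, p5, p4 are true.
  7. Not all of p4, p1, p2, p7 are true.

p1: True; p2: True; p3: True; p4: True; p5: True; p6: True; p7: False

  (1) p4=T, p7=F — not both ✓
  (2) p5=T, p3=T — same ✓
  (3) p1=T, p4=T — same ✓
  (4) {p7, p3}: 1 true — at least one ✓
  (5) p3=T, p1=T — same ✓
  (6) {p6, p2, p5, p4}: all 4 true ✓
  (7) {p4, p1, p2, p7}: 3/4 true — not all ✓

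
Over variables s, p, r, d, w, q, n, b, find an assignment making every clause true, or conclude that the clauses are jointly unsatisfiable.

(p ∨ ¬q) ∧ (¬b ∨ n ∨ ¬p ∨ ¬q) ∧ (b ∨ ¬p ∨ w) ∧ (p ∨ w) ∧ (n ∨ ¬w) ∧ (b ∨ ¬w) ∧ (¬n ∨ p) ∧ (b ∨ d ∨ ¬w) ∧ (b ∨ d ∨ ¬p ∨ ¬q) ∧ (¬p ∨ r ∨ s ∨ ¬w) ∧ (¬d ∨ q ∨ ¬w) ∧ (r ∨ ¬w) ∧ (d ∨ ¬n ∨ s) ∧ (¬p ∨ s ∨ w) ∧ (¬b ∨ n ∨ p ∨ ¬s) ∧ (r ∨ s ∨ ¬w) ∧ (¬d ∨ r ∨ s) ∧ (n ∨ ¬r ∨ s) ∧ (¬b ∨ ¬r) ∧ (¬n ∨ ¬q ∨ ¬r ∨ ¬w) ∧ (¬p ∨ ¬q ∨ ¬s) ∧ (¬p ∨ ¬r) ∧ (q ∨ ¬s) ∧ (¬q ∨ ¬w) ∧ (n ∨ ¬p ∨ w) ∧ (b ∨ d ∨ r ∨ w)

The formula is unsatisfiable.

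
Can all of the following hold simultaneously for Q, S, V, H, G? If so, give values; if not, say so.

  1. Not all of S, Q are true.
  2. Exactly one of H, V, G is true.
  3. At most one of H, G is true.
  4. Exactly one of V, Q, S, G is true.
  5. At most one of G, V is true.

Q = False, S = True, V = False, H = True, G = False

  (1) {S, Q}: 1/2 true — not all ✓
  (2) {H, V, G}: 1 true — exactly one ✓
  (3) {H, G}: 1 true — at most one ✓
  (4) {V, Q, S, G}: 1 true — exactly one ✓
  (5) {G, V}: 0 true — at most one ✓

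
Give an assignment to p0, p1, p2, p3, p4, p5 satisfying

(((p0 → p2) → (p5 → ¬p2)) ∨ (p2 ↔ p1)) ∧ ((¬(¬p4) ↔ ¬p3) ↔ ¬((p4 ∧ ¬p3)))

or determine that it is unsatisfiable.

p0 = False; p1 = False; p2 = False; p3 = True; p4 = False; p5 = True

  ((p0 → p2) → (p5 → ¬p2)) ∨ (p2 ↔ p1) = True
    (p0 → p2) → (p5 → ¬p2) = True
      p0 → p2 = True
      p5 → ¬p2 = True
        ¬p2 = True
    p2 ↔ p1 = True
  (¬(¬p4) ↔ ¬p3) ↔ ¬((p4 ∧ ¬p3)) = True
    ¬(¬p4) ↔ ¬p3 = True
      ¬(¬p4) = False
        ¬p4 = True
      ¬p3 = False
    ¬((p4 ∧ ¬p3)) = True
      p4 ∧ ¬p3 = False
        ¬p3 = False
Both conjuncts True, so the formula holds.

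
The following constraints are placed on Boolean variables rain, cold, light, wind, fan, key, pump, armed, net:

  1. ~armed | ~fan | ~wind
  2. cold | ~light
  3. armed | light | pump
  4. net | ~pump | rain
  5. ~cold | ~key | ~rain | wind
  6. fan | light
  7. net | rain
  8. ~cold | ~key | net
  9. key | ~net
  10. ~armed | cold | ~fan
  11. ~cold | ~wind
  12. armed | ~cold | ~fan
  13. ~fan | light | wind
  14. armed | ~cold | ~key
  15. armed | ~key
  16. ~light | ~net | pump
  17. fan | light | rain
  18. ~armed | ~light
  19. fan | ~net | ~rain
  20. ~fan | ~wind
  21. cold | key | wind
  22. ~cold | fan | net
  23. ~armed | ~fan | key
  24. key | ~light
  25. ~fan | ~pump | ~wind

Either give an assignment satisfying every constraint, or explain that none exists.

Case light = True:
  (cold | ~light) forces cold = True.
  (~cold | ~wind) forces wind = False.
  (~armed | ~light) forces armed = False.
  (armed | ~cold | ~fan) forces fan = False.
  (armed | ~cold | ~key) forces key = False.
  Clause (key | ~light) is falsified — contradiction.
Case light = False:
  (fan | light) forces fan = True.
  (~fan | light | wind) forces wind = True.
  Clause (~fan | ~wind) is falsified — contradiction.
Both cases fail, so the formula is unsatisfiable.

UNSATISFIABLE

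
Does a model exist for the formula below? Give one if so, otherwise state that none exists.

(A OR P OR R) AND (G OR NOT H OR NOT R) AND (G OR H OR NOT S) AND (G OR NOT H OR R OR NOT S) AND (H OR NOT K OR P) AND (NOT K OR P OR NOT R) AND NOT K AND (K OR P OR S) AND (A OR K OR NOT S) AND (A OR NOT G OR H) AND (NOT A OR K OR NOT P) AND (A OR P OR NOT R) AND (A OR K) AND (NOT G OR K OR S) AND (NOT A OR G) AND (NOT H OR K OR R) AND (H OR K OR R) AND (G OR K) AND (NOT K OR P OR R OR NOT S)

P=F, K=F, G=T, R=T, S=T, H=F, A=T

Unit clause (NOT K) forces K = False.
In (A OR K) only A is left, so A = True.
In (NOT A OR G) only G is left, so G = True.
In (NOT A OR K OR NOT P) only NOT P is left, so P = False.
In (NOT G OR K OR S) only S is left, so S = True.
Try R = False:
  (NOT H OR K OR R) forces H = False.
  clause (H OR K OR R) is falsified — backtrack.
So R = True.
Set H = False.
All clauses satisfied.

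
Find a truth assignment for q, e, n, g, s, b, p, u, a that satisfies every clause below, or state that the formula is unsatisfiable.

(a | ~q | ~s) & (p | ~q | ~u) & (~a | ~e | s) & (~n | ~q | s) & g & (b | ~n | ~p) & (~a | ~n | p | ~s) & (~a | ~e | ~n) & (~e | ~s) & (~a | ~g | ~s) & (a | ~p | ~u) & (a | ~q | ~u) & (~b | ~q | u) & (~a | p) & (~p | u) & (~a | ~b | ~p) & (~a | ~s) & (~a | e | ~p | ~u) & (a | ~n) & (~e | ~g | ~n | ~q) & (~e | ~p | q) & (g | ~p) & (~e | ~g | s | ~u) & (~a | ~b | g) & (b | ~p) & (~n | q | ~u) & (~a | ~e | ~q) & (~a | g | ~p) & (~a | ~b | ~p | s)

q: True, e: True, n: False, g: True, s: False, b: False, p: False, u: False, a: False

Unit clause (g) forces g = True.
Set q = True.
Set e = True.
  then (~e | ~s) forces s = False.
  then (~e | ~g | ~n | ~q) forces n = False.
  then (~e | ~g | s | ~u) forces u = False.
  then (~a | ~e | ~q) forces a = False.
  then (~b | ~q | u) forces b = False.
  then (~p | u) forces p = False.
All clauses satisfied.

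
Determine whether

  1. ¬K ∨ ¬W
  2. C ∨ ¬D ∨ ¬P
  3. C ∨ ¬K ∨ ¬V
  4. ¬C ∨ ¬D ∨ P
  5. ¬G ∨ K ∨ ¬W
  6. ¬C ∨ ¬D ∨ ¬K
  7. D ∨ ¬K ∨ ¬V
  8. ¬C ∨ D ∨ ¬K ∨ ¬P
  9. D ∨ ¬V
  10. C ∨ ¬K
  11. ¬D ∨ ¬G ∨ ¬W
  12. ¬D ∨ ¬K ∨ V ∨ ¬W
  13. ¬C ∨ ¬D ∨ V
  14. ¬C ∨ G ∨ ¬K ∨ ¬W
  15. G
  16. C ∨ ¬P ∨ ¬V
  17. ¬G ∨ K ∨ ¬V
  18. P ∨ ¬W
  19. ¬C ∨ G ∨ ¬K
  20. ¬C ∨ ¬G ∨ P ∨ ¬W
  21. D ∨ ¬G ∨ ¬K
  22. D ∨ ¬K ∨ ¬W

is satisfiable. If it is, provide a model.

Unit clause (G) forces G = True.
Try W = True:
  (¬K ∨ ¬W) forces K = False.
  clause (¬G ∨ K ∨ ¬W) is falsified — backtrack.
So W = False.
Set V = False.
Set K = False.
Set D = False.
Set C = True.
Set P = True.
All clauses satisfied.

W=F, V=F, K=F, G=T, D=F, C=T, P=T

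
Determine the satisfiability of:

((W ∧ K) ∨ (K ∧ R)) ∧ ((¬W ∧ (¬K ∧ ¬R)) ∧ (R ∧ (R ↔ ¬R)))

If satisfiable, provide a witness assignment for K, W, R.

No satisfying assignment exists.

The conjunct R ↔ ¬R is unsatisfiable on its own:
  R=F: evaluates to False.
  R=T: evaluates to False.
So the whole conjunction is unsatisfiable.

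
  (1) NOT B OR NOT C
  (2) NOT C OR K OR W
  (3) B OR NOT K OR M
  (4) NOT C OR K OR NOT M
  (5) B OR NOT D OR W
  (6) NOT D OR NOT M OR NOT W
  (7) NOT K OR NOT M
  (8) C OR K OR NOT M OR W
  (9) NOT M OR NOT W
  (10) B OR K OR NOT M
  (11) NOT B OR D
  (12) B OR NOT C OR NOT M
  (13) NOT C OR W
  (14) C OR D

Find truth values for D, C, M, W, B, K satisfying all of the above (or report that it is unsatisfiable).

Set D = True.
Set C = False.
Try M = True:
  (NOT D OR NOT M OR NOT W) forces W = False.
  (B OR NOT D OR W) forces B = True.
  (NOT K OR NOT M) forces K = False.
  clause (C OR K OR NOT M OR W) is falsified — backtrack.
So M = False.
Set W = False.
  then (B OR NOT D OR W) forces B = True.
Set K = False.
All clauses satisfied.

D: True, C: False, M: False, W: False, B: True, K: False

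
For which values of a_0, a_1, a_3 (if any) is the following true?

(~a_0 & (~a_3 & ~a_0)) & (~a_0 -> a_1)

a_0: False; a_1: True; a_3: False

  ~a_0 & (~a_3 & ~a_0) = True
    ~a_0 = True
    ~a_3 & ~a_0 = True
      ~a_3 = True
      ~a_0 = True
  ~a_0 -> a_1 = True
    ~a_0 = True
Both conjuncts True, so the formula holds.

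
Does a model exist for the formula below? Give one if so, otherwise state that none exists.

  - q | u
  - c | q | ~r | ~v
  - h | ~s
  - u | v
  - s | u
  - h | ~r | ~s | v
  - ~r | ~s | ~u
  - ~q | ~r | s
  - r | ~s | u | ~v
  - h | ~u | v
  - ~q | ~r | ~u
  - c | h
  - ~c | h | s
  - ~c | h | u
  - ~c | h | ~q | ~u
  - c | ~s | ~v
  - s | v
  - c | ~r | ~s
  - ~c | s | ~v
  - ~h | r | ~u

u = False, v = True, q = True, r = True, c = True, h = True, s = True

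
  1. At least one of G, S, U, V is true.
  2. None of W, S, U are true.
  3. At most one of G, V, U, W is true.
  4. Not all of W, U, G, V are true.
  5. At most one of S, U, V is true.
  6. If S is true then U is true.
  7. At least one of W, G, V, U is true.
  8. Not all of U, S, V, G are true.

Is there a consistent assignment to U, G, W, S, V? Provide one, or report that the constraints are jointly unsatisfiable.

U: False; G: False; W: False; S: False; V: True

  (1) {G, S, U, V}: 1 true — at least one ✓
  (2) {W, S, U}: 0 true — none ✓
  (3) {G, V, U, W}: 1 true — at most one ✓
  (4) {W, U, G, V}: 1/4 true — not all ✓
  (5) {S, U, V}: 1 true — at most one ✓
  (6) S=F ⇒ U: vacuous ✓
  (7) {W, G, V, U}: 1 true — at least one ✓
  (8) {U, S, V, G}: 1/4 true — not all ✓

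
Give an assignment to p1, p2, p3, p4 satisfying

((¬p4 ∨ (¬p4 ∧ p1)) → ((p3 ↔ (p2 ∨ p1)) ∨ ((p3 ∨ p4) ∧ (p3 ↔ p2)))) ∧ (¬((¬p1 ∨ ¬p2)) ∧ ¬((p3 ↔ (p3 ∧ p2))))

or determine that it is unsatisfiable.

Case p3 = True: the formula simplifies to ((¬p4 ∨ (¬p4 ∧ p1)) → ((p2 ∨ p1) ∨ p2)) ∧ (¬((¬p1 ∨ ¬p2)) ∧ ¬p2).
  p2 = True: the conjunct ¬p2 is False.
  p2 = False: the conjunct ¬((¬p1 ∨ ¬p2)) becomes ¬((¬p1 ∨ True)) = False.
Case p3 = False: the conjunct ¬((p3 ↔ (p3 ∧ p2))) becomes ¬((False ↔ False)) = False.
Both cases fail — unsatisfiable.

UNSATISFIABLE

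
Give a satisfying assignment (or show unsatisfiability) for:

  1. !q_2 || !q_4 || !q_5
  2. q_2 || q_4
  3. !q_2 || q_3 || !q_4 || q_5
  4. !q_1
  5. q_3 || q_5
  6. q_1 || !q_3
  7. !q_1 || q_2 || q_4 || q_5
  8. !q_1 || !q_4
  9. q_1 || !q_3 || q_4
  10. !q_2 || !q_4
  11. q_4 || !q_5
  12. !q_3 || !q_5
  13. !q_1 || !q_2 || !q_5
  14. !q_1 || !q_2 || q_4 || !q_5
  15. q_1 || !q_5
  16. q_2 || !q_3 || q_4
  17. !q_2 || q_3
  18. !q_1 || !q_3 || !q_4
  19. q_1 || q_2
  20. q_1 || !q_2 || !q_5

No satisfying assignment exists.

Case q_1 = True:
  Clause (!q_1) is falsified — contradiction.
Case q_1 = False:
  (q_1 || !q_3) forces q_3 = False.
  (q_3 || q_5) forces q_5 = True.
  Clause (q_1 || !q_5) is falsified — contradiction.
Both cases fail, so the formula is unsatisfiable.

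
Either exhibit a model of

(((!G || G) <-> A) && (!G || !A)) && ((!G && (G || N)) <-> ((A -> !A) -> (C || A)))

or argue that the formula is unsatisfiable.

A: True, C: False, G: False, N: True

  ((!G || G) <-> A) && (!G || !A) = True
    (!G || G) <-> A = True
      !G || G = True
        !G = True
    !G || !A = True
      !G = True
      !A = False
  (!G && (G || N)) <-> ((A -> !A) -> (C || A)) = True
    !G && (G || N) = True
      !G = True
      G || N = True
    (A -> !A) -> (C || A) = True
      A -> !A = False
        !A = False
      C || A = True
Both conjuncts True, so the formula holds.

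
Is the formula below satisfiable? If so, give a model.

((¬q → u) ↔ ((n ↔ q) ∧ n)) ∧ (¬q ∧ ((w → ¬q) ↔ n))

w: False, q: False, n: True, u: False

  (¬q → u) ↔ ((n ↔ q) ∧ n) = True
    ¬q → u = False
      ¬q = True
    (n ↔ q) ∧ n = False
      n ↔ q = False
  ¬q ∧ ((w → ¬q) ↔ n) = True
    ¬q = True
    (w → ¬q) ↔ n = True
      w → ¬q = True
        ¬q = True
Both conjuncts True, so the formula holds.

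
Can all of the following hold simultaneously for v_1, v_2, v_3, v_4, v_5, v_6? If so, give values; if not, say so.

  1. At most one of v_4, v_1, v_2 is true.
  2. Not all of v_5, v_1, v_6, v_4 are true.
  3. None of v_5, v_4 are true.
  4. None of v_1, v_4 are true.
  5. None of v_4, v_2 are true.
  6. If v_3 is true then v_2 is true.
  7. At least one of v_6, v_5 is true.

v_1 = False, v_2 = False, v_3 = False, v_4 = False, v_5 = False, v_6 = True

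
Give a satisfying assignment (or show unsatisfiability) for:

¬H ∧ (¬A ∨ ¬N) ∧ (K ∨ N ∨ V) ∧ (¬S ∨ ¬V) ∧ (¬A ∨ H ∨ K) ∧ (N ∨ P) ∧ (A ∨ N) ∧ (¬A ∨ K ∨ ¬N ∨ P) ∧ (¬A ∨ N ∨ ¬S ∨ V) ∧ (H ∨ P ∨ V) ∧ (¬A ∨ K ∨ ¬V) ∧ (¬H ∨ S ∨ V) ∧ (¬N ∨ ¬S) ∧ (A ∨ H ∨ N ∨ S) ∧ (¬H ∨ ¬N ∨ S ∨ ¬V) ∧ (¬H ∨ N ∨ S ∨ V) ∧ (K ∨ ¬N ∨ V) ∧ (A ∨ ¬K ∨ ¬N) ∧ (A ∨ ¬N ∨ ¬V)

Unit clause (¬H) forces H = False.
Set N = False.
  then (N ∨ P) forces P = True.
  then (A ∨ N) forces A = True.
  then (¬A ∨ H ∨ K) forces K = True.
Set S = False.
Set V = True.
All clauses satisfied.

N = False, S = False, P = True, K = True, H = False, A = True, V = True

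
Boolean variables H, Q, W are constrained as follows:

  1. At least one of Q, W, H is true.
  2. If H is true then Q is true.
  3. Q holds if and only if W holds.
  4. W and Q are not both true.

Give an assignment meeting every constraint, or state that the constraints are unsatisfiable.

Case Q = True:
  (3) with Q=T forces W = True.
  Constraint (4) is violated (W=T, Q=T) — contradiction.
Case Q = False:
  (2) with Q=F forces H = False.
  (1) with Q=F, H=F forces W = True.
  Constraint (3) is violated (Q=F, W=T) — contradiction.
Both cases fail — unsatisfiable.

Unsatisfiable — no assignment works.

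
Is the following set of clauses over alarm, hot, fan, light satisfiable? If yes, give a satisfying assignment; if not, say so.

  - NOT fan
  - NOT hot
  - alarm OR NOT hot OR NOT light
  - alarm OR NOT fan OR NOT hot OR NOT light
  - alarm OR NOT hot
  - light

Unit clause (NOT fan) forces fan = False.
Unit clause (NOT hot) forces hot = False.
Unit clause (light) forces light = True.
Set alarm = True.
All clauses satisfied.

alarm: True, hot: False, fan: False, light: True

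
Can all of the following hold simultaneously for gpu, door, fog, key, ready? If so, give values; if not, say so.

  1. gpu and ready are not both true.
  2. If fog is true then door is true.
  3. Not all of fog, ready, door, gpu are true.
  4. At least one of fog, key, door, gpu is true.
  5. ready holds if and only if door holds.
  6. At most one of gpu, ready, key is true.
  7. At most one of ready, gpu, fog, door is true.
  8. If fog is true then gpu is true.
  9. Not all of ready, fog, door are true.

gpu = False, door = False, fog = False, key = True, ready = False

  (1) gpu=F, ready=F — not both ✓
  (2) fog=F ⇒ door: vacuous ✓
  (3) {fog, ready, door, gpu}: 0/4 true — not all ✓
  (4) {fog, key, door, gpu}: 1 true — at least one ✓
  (5) ready=F, door=F — same ✓
  (6) {gpu, ready, key}: 1 true — at most one ✓
  (7) {ready, gpu, fog, door}: 0 true — at most one ✓
  (8) fog=F ⇒ gpu: vacuous ✓
  (9) {ready, fog, door}: 0/3 true — not all ✓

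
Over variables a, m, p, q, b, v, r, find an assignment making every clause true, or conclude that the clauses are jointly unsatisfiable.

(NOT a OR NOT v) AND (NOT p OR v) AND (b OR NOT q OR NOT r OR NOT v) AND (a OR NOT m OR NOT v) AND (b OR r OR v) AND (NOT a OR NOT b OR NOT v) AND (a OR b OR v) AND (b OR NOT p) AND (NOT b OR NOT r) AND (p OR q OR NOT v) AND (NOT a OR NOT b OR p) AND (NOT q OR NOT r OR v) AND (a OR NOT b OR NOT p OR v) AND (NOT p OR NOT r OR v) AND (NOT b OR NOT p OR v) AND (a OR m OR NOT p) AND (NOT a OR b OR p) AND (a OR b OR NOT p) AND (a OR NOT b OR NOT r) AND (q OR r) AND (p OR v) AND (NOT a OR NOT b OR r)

Try a = True:
  (NOT a OR NOT v) forces v = False.
  (NOT p OR v) forces p = False.
  clause (p OR v) is falsified — backtrack.
So a = False.
Set m = False.
  then (a OR m OR NOT p) forces p = False.
  then (p OR v) forces v = True.
  then (p OR q OR NOT v) forces q = True.
Set b = False.
  then (b OR NOT q OR NOT r OR NOT v) forces r = False.
All clauses satisfied.

a = False, m = False, p = False, q = True, b = False, v = True, r = False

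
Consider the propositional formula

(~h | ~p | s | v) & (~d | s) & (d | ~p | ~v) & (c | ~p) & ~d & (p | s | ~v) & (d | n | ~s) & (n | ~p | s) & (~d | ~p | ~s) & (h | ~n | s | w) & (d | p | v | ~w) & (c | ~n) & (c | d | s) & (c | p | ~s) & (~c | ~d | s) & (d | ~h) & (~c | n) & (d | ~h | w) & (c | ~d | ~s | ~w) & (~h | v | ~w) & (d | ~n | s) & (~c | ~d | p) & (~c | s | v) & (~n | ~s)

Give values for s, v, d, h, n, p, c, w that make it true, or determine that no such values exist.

The formula is unsatisfiable.

Case s = True:
  (~d) forces d = False.
  (d | n | ~s) forces n = True.
  Clause (~n | ~s) is falsified — contradiction.
Case s = False:
  (~d | s) forces d = False.
  (c | d | s) forces c = True.
  (d | ~h) forces h = False.
  (~c | n) forces n = True.
  Clause (d | ~n | s) is falsified — contradiction.
Both cases fail, so the formula is unsatisfiable.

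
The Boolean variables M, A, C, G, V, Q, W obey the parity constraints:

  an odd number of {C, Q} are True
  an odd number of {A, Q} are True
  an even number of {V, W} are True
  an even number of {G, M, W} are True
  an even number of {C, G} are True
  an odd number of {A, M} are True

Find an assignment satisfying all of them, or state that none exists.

M: True, A: False, C: False, G: False, V: True, Q: True, W: True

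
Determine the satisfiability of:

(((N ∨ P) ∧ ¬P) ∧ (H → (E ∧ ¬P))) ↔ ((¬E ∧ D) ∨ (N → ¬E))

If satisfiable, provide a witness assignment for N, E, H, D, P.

N = True, E = True, H = False, D = True, P = True

  (((N ∨ P) ∧ ¬P) ∧ (H → (E ∧ ¬P))) ↔ ((¬E ∧ D) ∨ (N → ¬E)) = True
    ((N ∨ P) ∧ ¬P) ∧ (H → (E ∧ ¬P)) = False
      (N ∨ P) ∧ ¬P = False
        N ∨ P = True
        ¬P = False
      H → (E ∧ ¬P) = True
        E ∧ ¬P = False
          ¬P = False
    (¬E ∧ D) ∨ (N → ¬E) = False
      ¬E ∧ D = False
        ¬E = False
      N → ¬E = False
        ¬E = False
The formula evaluates to True.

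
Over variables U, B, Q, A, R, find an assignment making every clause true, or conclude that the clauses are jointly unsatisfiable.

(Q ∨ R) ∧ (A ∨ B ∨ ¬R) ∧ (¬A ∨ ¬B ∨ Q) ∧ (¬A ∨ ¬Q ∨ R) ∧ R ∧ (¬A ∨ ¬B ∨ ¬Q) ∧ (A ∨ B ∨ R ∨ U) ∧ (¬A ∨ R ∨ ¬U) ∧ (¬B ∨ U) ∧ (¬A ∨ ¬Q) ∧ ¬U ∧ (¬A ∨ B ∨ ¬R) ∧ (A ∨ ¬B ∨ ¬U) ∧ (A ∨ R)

Case U = True:
  Clause (¬U) is falsified — contradiction.
Case U = False:
  (R) forces R = True.
  (¬B ∨ U) forces B = False.
  (A ∨ B ∨ ¬R) forces A = True.
  Clause (¬A ∨ B ∨ ¬R) is falsified — contradiction.
Both cases fail, so the formula is unsatisfiable.

Unsatisfiable — no assignment works.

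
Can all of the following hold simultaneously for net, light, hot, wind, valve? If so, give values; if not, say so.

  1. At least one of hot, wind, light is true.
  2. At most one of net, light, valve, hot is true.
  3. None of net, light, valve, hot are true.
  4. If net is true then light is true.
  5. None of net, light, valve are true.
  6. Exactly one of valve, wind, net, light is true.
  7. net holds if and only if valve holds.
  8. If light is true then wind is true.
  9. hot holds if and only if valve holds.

net=F, light=F, hot=F, wind=T, valve=F

  (1) {hot, wind, light}: 1 true — at least one ✓
  (2) {net, light, valve, hot}: 0 true — at most one ✓
  (3) {net, light, valve, hot}: 0 true — none ✓
  (4) net=F ⇒ light: vacuous ✓
  (5) {net, light, valve}: 0 true — none ✓
  (6) {valve, wind, net, light}: 1 true — exactly one ✓
  (7) net=F, valve=F — same ✓
  (8) light=F ⇒ wind: vacuous ✓
  (9) hot=F, valve=F — same ✓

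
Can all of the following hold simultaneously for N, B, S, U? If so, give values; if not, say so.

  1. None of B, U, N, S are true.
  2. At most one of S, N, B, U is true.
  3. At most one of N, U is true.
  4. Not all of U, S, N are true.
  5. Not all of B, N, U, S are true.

N = False; B = False; S = False; U = False

  (1) {B, U, N, S}: 0 true — none ✓
  (2) {S, N, B, U}: 0 true — at most one ✓
  (3) {N, U}: 0 true — at most one ✓
  (4) {U, S, N}: 0/3 true — not all ✓
  (5) {B, N, U, S}: 0/4 true — not all ✓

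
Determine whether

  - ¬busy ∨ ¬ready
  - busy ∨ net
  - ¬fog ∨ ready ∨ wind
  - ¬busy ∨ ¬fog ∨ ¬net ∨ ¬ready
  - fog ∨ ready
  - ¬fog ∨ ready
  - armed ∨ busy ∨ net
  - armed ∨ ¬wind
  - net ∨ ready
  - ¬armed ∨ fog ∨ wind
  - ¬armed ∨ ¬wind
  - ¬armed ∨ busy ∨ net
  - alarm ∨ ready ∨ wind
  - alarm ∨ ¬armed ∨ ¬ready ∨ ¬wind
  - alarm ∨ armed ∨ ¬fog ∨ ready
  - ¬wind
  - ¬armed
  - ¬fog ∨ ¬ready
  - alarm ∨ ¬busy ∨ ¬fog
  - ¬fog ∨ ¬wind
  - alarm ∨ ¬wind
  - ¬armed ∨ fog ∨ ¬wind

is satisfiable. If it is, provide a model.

Unit clause (¬wind) forces wind = False.
Unit clause (¬armed) forces armed = False.
Try ready = False:
  (¬fog ∨ ready ∨ wind) forces fog = False.
  clause (fog ∨ ready) is falsified — backtrack.
So ready = True.
  then (¬busy ∨ ¬ready) forces busy = False.
  then (busy ∨ net) forces net = True.
  then (¬fog ∨ ¬ready) forces fog = False.
Set alarm = False.
All clauses satisfied.

armed = False; ready = True; busy = False; net = True; wind = False; alarm = False; fog = False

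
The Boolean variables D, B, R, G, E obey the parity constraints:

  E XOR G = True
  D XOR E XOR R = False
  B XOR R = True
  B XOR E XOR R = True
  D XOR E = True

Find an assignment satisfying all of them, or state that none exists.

D = True, B = False, R = True, G = True, E = False

E XOR G = F XOR T = True ✓
D XOR E XOR R = T XOR F XOR T = False ✓
B XOR R = F XOR T = True ✓
B XOR E XOR R = F XOR F XOR T = True ✓
D XOR E = T XOR F = True ✓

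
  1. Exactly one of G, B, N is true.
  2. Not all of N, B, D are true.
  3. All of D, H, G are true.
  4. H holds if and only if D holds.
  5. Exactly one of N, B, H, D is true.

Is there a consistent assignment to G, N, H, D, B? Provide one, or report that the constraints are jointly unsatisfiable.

The formula is unsatisfiable.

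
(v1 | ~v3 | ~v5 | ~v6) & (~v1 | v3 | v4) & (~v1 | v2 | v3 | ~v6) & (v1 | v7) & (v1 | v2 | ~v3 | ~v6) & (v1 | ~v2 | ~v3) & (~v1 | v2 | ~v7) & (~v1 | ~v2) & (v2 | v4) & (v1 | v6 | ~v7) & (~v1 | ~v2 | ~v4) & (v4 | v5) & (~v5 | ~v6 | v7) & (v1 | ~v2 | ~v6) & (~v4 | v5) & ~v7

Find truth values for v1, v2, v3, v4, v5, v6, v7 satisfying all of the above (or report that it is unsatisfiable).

v1 = True, v2 = False, v3 = True, v4 = True, v5 = True, v6 = False, v7 = False

Unit clause (~v7) forces v7 = False.
In (v1 | v7) only v1 is left, so v1 = True.
In (~v1 | ~v2) only ~v2 is left, so v2 = False.
In (v2 | v4) only v4 is left, so v4 = True.
In (~v4 | v5) only v5 is left, so v5 = True.
In (~v5 | ~v6 | v7) only ~v6 is left, so v6 = False.
Set v3 = True.
All clauses satisfied.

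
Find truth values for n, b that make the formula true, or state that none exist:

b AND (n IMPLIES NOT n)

n: False; b: True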